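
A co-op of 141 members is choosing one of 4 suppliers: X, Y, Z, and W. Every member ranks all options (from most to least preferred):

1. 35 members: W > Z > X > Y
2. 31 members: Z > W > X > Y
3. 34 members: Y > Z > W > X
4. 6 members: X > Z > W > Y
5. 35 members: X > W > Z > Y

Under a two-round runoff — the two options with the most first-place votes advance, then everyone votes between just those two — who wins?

W

Round 1 first-place votes: X 41, Y 34, Z 31, W 35.
X and W advance.
Runoff: X is preferred to W by 41 voters; W by 100.
W wins the runoff.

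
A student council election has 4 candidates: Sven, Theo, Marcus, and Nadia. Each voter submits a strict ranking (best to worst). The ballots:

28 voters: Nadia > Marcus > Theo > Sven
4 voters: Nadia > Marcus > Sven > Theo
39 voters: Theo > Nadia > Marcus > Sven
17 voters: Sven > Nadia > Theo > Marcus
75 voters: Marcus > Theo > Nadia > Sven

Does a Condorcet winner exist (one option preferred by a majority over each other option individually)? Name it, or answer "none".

none

Checking pairwise contests:
Theo beats Sven 142–21.
Marcus beats Theo 107–56.
Nadia beats Marcus 88–75.
Theo beats Nadia 114–49.
Every option loses at least one head-to-head, so there is no Condorcet winner.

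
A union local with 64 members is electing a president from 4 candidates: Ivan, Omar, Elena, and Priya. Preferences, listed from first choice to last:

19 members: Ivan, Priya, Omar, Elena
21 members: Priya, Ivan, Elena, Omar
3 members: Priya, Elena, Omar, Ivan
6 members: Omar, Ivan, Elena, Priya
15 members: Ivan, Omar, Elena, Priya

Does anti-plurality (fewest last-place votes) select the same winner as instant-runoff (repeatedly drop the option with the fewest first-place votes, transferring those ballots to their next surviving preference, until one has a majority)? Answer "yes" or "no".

Anti-plurality — last-place votes: Ivan 3, Omar 21, Elena 19, Priya 21. Winner: Ivan.
Instant-runoff — R1 Ivan 34, Omar 6, Elena 0, Priya 24 (Ivan winner). Winner: Ivan.
The two methods agree.

yes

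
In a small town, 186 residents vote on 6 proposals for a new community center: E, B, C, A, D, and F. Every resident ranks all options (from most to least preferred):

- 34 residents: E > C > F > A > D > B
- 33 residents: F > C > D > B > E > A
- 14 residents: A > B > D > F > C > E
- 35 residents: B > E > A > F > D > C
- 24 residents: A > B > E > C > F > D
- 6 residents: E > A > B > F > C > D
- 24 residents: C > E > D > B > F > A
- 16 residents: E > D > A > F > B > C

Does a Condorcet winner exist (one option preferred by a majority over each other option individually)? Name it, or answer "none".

none

Checking pairwise contests:
B beats E 106–80.
A beats B 94–92.
E beats C 115–71.
E beats A 148–38.
E beats D 139–47.
E beats F 139–47.
Every option loses at least one head-to-head, so there is no Condorcet winner.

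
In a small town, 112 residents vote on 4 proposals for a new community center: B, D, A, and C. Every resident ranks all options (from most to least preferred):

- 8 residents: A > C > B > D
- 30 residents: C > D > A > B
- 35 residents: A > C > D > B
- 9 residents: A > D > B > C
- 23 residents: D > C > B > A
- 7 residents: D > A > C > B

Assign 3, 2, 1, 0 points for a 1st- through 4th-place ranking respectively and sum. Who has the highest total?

B: 8·1 + 30·0 + 35·0 + 9·1 + 23·1 + 7·0 = 40
D: 8·0 + 30·2 + 35·1 + 9·2 + 23·3 + 7·3 = 203
A: 8·3 + 30·1 + 35·3 + 9·3 + 23·0 + 7·2 = 200
C: 8·2 + 30·3 + 35·2 + 9·0 + 23·2 + 7·1 = 229
C has the highest Borda score (229).

C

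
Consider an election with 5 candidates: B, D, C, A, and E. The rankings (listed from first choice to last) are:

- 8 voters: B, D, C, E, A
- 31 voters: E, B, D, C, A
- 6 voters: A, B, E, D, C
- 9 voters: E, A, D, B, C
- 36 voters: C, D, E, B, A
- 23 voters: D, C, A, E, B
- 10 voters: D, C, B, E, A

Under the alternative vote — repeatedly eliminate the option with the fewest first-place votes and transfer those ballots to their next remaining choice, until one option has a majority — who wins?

D

Round 1: B 8, D 33, C 36, A 6, E 40. Eliminate A.
Round 2: B 14, D 33, C 36, E 40. Eliminate B.
Round 3: D 41, C 36, E 46. Eliminate C.
Round 4: D 77, E 46. D has a majority.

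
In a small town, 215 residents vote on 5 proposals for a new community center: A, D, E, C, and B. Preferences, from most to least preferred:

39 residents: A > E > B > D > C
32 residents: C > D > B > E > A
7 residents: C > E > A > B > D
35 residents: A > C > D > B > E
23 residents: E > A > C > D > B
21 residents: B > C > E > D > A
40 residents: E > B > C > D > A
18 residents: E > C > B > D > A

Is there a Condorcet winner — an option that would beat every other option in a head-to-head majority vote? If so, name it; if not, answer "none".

E vs A: 141–74 for E.
E vs D: 148–67 for E.
E vs C: 120–95 for E.
E vs B: 127–88 for E.
E beats every other option head-to-head.

E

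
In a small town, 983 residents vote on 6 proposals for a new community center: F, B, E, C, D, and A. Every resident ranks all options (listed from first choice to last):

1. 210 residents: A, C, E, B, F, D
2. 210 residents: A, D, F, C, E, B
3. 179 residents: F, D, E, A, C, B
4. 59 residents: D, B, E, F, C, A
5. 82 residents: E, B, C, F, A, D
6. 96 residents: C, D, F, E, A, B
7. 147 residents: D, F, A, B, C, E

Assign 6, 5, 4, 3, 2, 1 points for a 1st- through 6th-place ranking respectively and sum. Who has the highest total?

F: 210·2 + 210·4 + 179·6 + 59·3 + 82·3 + 96·4 + 147·5 = 3876
B: 210·3 + 210·1 + 179·1 + 59·5 + 82·5 + 96·1 + 147·3 = 2261
E: 210·4 + 210·2 + 179·4 + 59·4 + 82·6 + 96·3 + 147·1 = 3139
C: 210·5 + 210·3 + 179·2 + 59·2 + 82·4 + 96·6 + 147·2 = 3354
D: 210·1 + 210·5 + 179·5 + 59·6 + 82·1 + 96·5 + 147·6 = 3953
A: 210·6 + 210·6 + 179·3 + 59·1 + 82·2 + 96·2 + 147·4 = 4060
A has the highest Borda score (4060).

A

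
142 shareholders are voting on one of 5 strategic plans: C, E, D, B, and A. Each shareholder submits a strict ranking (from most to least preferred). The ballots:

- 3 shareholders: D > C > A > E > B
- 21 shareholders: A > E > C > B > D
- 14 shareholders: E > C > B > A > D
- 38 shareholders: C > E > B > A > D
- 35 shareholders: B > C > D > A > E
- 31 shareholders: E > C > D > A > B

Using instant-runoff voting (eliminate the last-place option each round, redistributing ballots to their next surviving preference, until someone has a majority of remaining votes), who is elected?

Round 1: C 38, E 45, D 3, B 35, A 21. Eliminate D.
Round 2: C 41, E 45, B 35, A 21. Eliminate A.
Round 3: C 41, E 66, B 35. Eliminate B.
Round 4: C 76, E 66. C has a majority.

C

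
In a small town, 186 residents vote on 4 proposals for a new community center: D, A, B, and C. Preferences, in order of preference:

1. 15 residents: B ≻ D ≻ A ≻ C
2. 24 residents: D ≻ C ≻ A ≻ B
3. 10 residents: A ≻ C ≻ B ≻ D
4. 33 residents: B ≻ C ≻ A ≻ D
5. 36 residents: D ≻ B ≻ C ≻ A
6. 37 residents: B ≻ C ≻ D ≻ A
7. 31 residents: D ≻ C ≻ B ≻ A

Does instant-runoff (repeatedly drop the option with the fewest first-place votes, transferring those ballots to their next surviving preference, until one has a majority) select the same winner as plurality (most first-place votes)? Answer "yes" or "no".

no

Instant-runoff — R1 D 91, A 10, B 85, C 0 (C out); R2 D 91, A 10, B 85 (A out); R3 D 91, B 95 (B winner). Winner: B.
Plurality — first-place votes: D 91, A 10, B 85, C 0. Winner: D.
The two methods disagree.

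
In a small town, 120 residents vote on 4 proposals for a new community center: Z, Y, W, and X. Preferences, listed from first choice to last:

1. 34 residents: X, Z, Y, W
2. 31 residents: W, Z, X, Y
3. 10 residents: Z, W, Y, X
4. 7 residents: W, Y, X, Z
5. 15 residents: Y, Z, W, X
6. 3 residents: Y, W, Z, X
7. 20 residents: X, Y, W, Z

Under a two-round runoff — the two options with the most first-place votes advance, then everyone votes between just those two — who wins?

W

Round 1 first-place votes: Z 10, Y 18, W 38, X 54.
X and W advance.
Runoff: X is preferred to W by 54 voters; W by 66.
W wins the runoff.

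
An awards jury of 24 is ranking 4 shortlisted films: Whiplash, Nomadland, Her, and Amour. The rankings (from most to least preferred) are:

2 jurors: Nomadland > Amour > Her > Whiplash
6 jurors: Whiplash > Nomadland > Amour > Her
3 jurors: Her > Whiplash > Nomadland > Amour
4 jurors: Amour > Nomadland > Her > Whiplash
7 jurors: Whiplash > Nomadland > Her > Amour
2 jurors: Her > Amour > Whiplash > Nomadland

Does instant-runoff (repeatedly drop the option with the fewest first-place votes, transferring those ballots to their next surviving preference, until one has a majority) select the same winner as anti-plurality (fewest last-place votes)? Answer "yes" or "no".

Instant-runoff — R1 Whiplash 13, Nomadland 2, Her 5, Amour 4 (Whiplash winner). Winner: Whiplash.
Anti-plurality — last-place votes: Whiplash 6, Nomadland 2, Her 6, Amour 10. Winner: Nomadland.
The two methods disagree.

no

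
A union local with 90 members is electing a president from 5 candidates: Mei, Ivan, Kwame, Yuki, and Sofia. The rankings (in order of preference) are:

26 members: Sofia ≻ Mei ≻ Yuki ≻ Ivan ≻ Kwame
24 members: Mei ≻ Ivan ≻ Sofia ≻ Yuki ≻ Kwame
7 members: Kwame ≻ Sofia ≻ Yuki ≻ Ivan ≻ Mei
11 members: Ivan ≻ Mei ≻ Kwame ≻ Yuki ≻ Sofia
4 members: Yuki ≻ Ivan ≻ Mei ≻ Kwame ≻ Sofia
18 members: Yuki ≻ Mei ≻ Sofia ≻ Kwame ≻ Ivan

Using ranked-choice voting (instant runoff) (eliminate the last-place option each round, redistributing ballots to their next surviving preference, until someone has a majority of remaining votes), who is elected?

Round 1: Mei 24, Ivan 11, Kwame 7, Yuki 22, Sofia 26. Eliminate Kwame.
Round 2: Mei 24, Ivan 11, Yuki 22, Sofia 33. Eliminate Ivan.
Round 3: Mei 35, Yuki 22, Sofia 33. Eliminate Yuki.
Round 4: Mei 57, Sofia 33. Mei has a majority.

Mei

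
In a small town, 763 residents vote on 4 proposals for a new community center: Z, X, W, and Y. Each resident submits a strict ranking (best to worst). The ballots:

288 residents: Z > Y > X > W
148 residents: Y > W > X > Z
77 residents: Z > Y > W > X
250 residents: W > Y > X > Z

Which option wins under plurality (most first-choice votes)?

Z

First-place votes: Z 365, X 0, W 250, Y 148.
Z has the most first-place votes.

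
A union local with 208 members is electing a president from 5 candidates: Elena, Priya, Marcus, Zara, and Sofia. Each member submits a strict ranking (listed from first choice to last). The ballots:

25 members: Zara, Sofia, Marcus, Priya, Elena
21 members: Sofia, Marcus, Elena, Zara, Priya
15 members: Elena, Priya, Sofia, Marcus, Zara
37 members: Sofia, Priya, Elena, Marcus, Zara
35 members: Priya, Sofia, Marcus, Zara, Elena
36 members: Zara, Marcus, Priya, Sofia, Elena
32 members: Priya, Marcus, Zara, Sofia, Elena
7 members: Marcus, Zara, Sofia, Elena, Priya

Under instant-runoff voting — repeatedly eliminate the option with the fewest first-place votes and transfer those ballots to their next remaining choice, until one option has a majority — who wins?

Round 1: Elena 15, Priya 67, Marcus 7, Zara 61, Sofia 58. Eliminate Marcus.
Round 2: Elena 15, Priya 67, Zara 68, Sofia 58. Eliminate Elena.
Round 3: Priya 82, Zara 68, Sofia 58. Eliminate Sofia.
Round 4: Priya 119, Zara 89. Priya has a majority.

Priya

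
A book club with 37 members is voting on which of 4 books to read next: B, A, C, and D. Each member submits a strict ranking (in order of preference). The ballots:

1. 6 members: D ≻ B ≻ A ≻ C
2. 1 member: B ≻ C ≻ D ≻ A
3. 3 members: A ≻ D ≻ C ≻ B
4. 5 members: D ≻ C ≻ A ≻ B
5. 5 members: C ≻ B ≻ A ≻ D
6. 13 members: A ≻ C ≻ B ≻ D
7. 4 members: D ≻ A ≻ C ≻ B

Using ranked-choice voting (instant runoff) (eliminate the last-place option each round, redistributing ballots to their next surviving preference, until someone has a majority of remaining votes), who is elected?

A

Round 1: B 1, A 16, C 5, D 15. Eliminate B.
Round 2: A 16, C 6, D 15. Eliminate C.
Round 3: A 21, D 16. A has a majority.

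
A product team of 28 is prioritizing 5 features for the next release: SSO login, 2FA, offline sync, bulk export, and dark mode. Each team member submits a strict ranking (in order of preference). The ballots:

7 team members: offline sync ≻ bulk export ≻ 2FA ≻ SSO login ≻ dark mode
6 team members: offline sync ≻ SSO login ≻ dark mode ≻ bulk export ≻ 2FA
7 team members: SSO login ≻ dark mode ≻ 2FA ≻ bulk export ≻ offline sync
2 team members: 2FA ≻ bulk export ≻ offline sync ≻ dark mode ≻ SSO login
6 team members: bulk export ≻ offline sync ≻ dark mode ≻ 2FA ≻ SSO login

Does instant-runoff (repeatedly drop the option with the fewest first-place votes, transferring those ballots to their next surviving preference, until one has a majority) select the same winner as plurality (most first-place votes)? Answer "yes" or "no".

Instant-runoff — R1 SSO login 7, 2FA 2, offline sync 13, bulk export 6, dark mode 0 (dark mode out); R2 SSO login 7, 2FA 2, offline sync 13, bulk export 6 (2FA out); R3 SSO login 7, offline sync 13, bulk export 8 (SSO login out); R4 offline sync 13, bulk export 15 (bulk export winner). Winner: bulk export.
Plurality — first-place votes: SSO login 7, 2FA 2, offline sync 13, bulk export 6, dark mode 0. Winner: offline sync.
The two methods disagree.

no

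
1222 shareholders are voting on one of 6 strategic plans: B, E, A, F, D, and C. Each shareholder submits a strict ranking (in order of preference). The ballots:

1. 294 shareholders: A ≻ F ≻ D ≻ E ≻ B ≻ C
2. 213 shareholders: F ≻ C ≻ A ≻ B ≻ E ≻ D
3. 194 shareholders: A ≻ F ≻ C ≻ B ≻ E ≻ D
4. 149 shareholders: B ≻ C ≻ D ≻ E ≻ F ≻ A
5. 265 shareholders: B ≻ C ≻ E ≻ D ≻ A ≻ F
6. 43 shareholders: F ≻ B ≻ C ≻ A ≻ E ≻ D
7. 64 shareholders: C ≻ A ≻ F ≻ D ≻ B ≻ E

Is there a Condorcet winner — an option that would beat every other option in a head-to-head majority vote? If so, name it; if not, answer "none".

none

Checking pairwise contests:
A beats B 765–457.
B beats E 928–294.
C beats A 734–488.
A beats F 817–405.
B beats D 864–358.
B beats C 751–471.
Every option loses at least one head-to-head, so there is no Condorcet winner.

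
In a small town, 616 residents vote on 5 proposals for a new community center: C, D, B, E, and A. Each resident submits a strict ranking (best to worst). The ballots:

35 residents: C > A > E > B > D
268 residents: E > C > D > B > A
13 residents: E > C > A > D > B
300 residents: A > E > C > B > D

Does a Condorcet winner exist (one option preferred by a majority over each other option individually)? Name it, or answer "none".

none

Checking pairwise contests:
E beats C 581–35.
C beats D 616–0.
C beats B 616–0.
A beats E 335–281.
C beats A 316–300.
Every option loses at least one head-to-head, so there is no Condorcet winner.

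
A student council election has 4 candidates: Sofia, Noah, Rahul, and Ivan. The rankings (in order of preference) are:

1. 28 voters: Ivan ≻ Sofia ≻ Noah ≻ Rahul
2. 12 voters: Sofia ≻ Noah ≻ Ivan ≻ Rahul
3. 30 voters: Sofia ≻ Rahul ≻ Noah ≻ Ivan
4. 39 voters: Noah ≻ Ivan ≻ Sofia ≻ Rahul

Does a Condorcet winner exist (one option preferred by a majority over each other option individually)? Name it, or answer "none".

Checking pairwise contests:
Ivan beats Sofia 67–42.
Sofia beats Noah 70–39.
Sofia beats Rahul 109–0.
Noah beats Ivan 81–28.
Every option loses at least one head-to-head, so there is no Condorcet winner.

none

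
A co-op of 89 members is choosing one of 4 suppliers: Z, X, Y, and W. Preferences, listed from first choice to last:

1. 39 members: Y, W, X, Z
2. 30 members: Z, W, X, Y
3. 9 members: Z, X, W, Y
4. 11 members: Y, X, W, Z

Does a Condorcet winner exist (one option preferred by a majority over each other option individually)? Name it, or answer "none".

Y

Y vs Z: 50–39 for Y.
Y vs X: 50–39 for Y.
Y vs W: 50–39 for Y.
Y beats every other option head-to-head.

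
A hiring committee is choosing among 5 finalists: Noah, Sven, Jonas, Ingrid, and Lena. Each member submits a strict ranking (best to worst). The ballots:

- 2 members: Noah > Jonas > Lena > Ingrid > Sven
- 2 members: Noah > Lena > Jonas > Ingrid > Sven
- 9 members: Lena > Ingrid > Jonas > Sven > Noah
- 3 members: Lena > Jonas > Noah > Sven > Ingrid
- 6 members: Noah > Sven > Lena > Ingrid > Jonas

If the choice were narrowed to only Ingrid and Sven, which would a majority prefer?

Ingrid

Voters preferring Ingrid to Sven: 13; preferring Sven to Ingrid: 9.
Ingrid wins the head-to-head.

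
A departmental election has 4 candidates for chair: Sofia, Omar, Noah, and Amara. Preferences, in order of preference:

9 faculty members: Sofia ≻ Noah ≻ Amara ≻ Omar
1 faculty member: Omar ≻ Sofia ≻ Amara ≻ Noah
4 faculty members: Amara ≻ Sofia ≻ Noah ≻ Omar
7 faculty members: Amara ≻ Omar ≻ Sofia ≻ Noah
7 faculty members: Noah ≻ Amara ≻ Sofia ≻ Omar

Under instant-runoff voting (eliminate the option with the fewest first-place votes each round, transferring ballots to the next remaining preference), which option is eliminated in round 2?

Round 1: Sofia 9, Omar 1, Noah 7, Amara 11. Eliminate Omar.
Round 2: Sofia 10, Noah 7, Amara 11. Eliminate Noah.

Noah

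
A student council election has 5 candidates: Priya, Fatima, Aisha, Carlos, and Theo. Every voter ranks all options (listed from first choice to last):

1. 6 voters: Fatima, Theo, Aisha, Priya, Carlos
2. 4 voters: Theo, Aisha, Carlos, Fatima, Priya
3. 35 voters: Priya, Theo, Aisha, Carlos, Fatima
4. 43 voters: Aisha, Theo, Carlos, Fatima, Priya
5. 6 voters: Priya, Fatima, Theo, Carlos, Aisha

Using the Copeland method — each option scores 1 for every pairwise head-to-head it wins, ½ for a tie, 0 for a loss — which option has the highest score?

Priya: ties Carlos; loses to Fatima, Aisha, and Theo → score 0.5.
Fatima: beats Priya; loses to Aisha, Carlos, and Theo → score 1.
Aisha: beats Priya, Fatima, and Carlos; loses to Theo → score 3.
Carlos: beats Fatima; ties Priya; loses to Aisha and Theo → score 1.5.
Theo: beats Priya, Fatima, Aisha, and Carlos → score 4.
Theo has the best pairwise record.

Theo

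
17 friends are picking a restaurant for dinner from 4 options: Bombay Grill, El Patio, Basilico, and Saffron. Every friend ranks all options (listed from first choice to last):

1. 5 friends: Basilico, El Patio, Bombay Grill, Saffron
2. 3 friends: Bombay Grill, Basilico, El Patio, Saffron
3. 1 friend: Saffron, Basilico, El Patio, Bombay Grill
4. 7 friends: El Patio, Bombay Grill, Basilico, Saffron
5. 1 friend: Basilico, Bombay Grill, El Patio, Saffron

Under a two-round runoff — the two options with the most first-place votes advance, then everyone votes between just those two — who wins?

Basilico

Round 1 first-place votes: Bombay Grill 3, El Patio 7, Basilico 6, Saffron 1.
El Patio and Basilico advance.
Runoff: El Patio is preferred to Basilico by 7 voters; Basilico by 10.
Basilico wins the runoff.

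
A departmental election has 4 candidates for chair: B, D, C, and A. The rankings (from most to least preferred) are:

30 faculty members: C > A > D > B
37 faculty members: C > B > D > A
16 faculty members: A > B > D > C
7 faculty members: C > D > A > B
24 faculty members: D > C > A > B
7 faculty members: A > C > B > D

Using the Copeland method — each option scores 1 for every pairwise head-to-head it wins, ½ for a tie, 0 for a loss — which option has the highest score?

B: loses to D, C, and A → score 0.
D: beats B and A; loses to C → score 2.
C: beats B, D, and A → score 3.
A: beats B; loses to D and C → score 1.
C has the best pairwise record.

C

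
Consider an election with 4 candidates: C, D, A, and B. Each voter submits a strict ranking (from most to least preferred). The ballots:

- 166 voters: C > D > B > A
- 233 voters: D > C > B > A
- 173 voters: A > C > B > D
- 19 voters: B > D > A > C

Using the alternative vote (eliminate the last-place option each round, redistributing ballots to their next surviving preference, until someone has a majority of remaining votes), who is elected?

D

Round 1: C 166, D 233, A 173, B 19. Eliminate B.
Round 2: C 166, D 252, A 173. Eliminate C.
Round 3: D 418, A 173. D has a majority.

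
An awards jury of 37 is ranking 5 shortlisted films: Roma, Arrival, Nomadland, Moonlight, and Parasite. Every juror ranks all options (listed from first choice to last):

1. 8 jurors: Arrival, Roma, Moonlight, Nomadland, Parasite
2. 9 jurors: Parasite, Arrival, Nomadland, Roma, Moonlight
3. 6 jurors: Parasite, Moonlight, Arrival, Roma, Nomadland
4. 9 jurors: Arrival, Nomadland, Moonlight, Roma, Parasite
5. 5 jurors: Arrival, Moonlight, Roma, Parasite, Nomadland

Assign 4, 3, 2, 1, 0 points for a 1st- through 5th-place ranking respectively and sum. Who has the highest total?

Roma: 8·3 + 9·1 + 6·1 + 9·1 + 5·2 = 58
Arrival: 8·4 + 9·3 + 6·2 + 9·4 + 5·4 = 127
Nomadland: 8·1 + 9·2 + 6·0 + 9·3 + 5·0 = 53
Moonlight: 8·2 + 9·0 + 6·3 + 9·2 + 5·3 = 67
Parasite: 8·0 + 9·4 + 6·4 + 9·0 + 5·1 = 65
Arrival has the highest Borda score (127).

Arrival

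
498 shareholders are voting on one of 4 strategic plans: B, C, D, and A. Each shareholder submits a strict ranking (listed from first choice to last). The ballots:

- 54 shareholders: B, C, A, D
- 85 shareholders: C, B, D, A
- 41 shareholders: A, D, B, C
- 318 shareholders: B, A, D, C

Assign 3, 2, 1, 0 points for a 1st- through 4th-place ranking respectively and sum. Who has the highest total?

B: 54·3 + 85·2 + 41·1 + 318·3 = 1327
C: 54·2 + 85·3 + 41·0 + 318·0 = 363
D: 54·0 + 85·1 + 41·2 + 318·1 = 485
A: 54·1 + 85·0 + 41·3 + 318·2 = 813
B has the highest Borda score (1327).

B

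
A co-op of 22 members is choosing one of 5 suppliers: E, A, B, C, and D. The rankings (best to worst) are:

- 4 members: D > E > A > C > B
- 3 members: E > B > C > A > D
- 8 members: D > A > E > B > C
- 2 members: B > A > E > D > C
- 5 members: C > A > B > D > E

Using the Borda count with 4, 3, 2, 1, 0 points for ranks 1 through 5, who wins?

E: 4·3 + 3·4 + 8·2 + 2·2 + 5·0 = 44
A: 4·2 + 3·1 + 8·3 + 2·3 + 5·3 = 56
B: 4·0 + 3·3 + 8·1 + 2·4 + 5·2 = 35
C: 4·1 + 3·2 + 8·0 + 2·0 + 5·4 = 30
D: 4·4 + 3·0 + 8·4 + 2·1 + 5·1 = 55
A has the highest Borda score (56).

A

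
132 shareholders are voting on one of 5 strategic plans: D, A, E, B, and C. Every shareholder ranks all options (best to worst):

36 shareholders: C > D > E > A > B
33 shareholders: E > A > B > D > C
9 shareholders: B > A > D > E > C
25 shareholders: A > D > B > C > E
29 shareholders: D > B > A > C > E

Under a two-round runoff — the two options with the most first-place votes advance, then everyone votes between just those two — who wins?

Round 1 first-place votes: D 29, A 25, E 33, B 9, C 36.
C and E advance.
Runoff: C is preferred to E by 90 voters; E by 42.
C wins the runoff.

C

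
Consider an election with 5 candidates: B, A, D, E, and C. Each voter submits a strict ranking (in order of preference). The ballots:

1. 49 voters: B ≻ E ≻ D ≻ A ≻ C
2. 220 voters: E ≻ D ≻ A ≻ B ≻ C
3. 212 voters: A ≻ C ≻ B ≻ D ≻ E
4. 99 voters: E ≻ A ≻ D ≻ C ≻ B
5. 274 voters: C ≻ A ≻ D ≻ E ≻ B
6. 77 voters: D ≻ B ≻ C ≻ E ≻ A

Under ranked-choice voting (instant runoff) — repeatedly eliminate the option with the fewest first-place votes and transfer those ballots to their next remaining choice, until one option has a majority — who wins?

Round 1: B 49, A 212, D 77, E 319, C 274. Eliminate B.
Round 2: A 212, D 77, E 368, C 274. Eliminate D.
Round 3: A 212, E 368, C 351. Eliminate A.
Round 4: E 368, C 563. C has a majority.

C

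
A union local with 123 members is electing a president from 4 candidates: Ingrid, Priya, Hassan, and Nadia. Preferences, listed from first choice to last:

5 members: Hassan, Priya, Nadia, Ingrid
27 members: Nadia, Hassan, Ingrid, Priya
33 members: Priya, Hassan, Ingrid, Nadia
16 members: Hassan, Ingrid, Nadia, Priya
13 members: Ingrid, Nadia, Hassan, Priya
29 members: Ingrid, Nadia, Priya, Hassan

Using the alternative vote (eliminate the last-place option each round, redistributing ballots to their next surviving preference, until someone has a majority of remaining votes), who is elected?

Ingrid

Round 1: Ingrid 42, Priya 33, Hassan 21, Nadia 27. Eliminate Hassan.
Round 2: Ingrid 58, Priya 38, Nadia 27. Eliminate Nadia.
Round 3: Ingrid 85, Priya 38. Ingrid has a majority.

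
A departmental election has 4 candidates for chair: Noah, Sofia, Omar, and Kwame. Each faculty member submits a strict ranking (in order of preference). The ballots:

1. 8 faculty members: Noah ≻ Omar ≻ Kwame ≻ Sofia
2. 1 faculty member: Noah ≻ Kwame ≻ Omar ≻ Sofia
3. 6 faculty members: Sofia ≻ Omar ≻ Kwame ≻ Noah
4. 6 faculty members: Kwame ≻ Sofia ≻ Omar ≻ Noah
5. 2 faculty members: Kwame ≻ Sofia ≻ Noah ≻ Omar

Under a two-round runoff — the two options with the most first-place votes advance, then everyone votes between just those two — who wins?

Kwame

Round 1 first-place votes: Noah 9, Sofia 6, Omar 0, Kwame 8.
Noah and Kwame advance.
Runoff: Noah is preferred to Kwame by 9 voters; Kwame by 14.
Kwame wins the runoff.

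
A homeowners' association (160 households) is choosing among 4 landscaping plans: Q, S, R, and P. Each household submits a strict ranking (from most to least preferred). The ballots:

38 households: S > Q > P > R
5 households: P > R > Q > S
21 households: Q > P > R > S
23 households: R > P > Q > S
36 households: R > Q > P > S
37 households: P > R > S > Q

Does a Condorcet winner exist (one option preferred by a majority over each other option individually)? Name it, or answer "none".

Checking pairwise contests:
R beats Q 101–59.
Q beats S 85–75.
P beats R 101–59.
Q beats P 95–65.
Every option loses at least one head-to-head, so there is no Condorcet winner.

none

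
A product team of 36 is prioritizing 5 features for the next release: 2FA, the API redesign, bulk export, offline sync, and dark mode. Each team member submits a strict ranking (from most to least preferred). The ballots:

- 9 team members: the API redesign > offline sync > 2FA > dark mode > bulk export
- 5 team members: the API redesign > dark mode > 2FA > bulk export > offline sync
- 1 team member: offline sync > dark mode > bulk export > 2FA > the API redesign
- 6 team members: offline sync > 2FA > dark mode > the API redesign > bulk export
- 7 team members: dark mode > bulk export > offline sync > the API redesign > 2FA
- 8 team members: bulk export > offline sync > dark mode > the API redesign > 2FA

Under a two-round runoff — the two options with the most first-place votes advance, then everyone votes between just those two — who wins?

the API redesign

Round 1 first-place votes: 2FA 0, the API redesign 14, bulk export 8, offline sync 7, dark mode 7.
the API redesign and bulk export advance.
Runoff: the API redesign is preferred to bulk export by 20 voters; bulk export by 16.
the API redesign wins the runoff.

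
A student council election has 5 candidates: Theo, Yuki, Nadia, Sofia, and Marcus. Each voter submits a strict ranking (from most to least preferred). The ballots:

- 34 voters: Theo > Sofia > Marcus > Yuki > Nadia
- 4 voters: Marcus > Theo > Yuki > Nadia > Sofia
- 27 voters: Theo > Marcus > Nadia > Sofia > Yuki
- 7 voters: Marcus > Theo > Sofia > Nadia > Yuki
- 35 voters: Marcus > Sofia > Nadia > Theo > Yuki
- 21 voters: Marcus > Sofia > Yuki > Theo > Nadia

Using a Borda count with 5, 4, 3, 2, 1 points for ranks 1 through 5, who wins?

Theo: 34·5 + 4·4 + 27·5 + 7·4 + 35·2 + 21·2 = 461
Yuki: 34·2 + 4·3 + 27·1 + 7·1 + 35·1 + 21·3 = 212
Nadia: 34·1 + 4·2 + 27·3 + 7·2 + 35·3 + 21·1 = 263
Sofia: 34·4 + 4·1 + 27·2 + 7·3 + 35·4 + 21·4 = 439
Marcus: 34·3 + 4·5 + 27·4 + 7·5 + 35·5 + 21·5 = 545
Marcus has the highest Borda score (545).

Marcus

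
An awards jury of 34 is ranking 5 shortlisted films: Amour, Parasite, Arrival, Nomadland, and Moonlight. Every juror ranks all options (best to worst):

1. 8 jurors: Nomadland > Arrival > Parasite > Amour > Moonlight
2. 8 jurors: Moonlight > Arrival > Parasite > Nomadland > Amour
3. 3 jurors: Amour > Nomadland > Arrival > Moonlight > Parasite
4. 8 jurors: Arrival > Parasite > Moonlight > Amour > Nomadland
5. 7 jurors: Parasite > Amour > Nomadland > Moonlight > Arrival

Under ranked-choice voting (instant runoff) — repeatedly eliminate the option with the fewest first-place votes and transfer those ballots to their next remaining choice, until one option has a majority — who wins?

Round 1: Amour 3, Parasite 7, Arrival 8, Nomadland 8, Moonlight 8. Eliminate Amour.
Round 2: Parasite 7, Arrival 8, Nomadland 11, Moonlight 8. Eliminate Parasite.
Round 3: Arrival 8, Nomadland 18, Moonlight 8. Nomadland has a majority.

Nomadland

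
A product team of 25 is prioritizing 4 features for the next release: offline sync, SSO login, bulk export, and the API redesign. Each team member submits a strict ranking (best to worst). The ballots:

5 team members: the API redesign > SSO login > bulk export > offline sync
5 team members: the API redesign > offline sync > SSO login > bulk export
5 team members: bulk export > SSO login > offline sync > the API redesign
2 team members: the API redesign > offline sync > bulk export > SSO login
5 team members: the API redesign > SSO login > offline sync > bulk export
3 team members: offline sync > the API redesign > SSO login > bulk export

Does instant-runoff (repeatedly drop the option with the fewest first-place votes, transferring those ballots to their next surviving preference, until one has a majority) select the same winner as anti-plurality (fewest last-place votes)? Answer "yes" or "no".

Instant-runoff — R1 offline sync 3, SSO login 0, bulk export 5, the API redesign 17 (the API redesign winner). Winner: the API redesign.
Anti-plurality — last-place votes: offline sync 5, SSO login 2, bulk export 13, the API redesign 5. Winner: SSO login.
The two methods disagree.

no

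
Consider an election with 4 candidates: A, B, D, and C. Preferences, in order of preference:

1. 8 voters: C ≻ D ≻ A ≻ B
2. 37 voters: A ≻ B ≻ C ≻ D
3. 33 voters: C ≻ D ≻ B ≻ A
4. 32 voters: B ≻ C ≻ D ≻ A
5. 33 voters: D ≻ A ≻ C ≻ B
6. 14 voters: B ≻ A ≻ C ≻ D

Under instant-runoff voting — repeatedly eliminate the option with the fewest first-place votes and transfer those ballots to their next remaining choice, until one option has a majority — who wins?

B

Round 1: A 37, B 46, D 33, C 41. Eliminate D.
Round 2: A 70, B 46, C 41. Eliminate C.
Round 3: A 78, B 79. B has a majority.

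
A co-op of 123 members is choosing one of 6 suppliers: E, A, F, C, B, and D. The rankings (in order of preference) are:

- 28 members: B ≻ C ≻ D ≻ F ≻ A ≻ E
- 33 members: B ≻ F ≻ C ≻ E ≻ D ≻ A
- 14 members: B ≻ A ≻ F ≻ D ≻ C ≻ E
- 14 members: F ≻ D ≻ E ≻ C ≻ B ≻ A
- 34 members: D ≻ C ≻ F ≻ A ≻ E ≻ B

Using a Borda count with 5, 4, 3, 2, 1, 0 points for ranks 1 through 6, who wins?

F

E: 28·0 + 33·2 + 14·0 + 14·3 + 34·1 = 142
A: 28·1 + 33·0 + 14·4 + 14·0 + 34·2 = 152
F: 28·2 + 33·4 + 14·3 + 14·5 + 34·3 = 402
C: 28·4 + 33·3 + 14·1 + 14·2 + 34·4 = 389
B: 28·5 + 33·5 + 14·5 + 14·1 + 34·0 = 389
D: 28·3 + 33·1 + 14·2 + 14·4 + 34·5 = 371
F has the highest Borda score (402).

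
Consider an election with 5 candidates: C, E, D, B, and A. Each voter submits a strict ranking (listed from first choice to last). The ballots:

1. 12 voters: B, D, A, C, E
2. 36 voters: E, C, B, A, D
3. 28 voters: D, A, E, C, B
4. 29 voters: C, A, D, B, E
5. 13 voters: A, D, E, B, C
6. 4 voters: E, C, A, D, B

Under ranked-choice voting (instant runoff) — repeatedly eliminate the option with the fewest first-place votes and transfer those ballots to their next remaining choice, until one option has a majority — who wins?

Round 1: C 29, E 40, D 28, B 12, A 13. Eliminate B.
Round 2: C 29, E 40, D 40, A 13. Eliminate A.
Round 3: C 29, E 40, D 53. Eliminate C.
Round 4: E 40, D 82. D has a majority.

D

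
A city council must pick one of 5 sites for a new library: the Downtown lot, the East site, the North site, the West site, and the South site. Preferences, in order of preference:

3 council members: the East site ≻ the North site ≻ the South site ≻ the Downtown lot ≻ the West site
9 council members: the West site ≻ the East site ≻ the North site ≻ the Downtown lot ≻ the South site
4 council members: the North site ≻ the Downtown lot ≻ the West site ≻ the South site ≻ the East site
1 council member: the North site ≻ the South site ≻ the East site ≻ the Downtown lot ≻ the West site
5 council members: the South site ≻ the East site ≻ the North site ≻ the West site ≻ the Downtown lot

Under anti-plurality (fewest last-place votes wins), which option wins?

the North site

Last-place votes: the Downtown lot 5, the East site 4, the North site 0, the West site 4, the South site 9.
the North site is ranked last by the fewest voters, so the North site wins.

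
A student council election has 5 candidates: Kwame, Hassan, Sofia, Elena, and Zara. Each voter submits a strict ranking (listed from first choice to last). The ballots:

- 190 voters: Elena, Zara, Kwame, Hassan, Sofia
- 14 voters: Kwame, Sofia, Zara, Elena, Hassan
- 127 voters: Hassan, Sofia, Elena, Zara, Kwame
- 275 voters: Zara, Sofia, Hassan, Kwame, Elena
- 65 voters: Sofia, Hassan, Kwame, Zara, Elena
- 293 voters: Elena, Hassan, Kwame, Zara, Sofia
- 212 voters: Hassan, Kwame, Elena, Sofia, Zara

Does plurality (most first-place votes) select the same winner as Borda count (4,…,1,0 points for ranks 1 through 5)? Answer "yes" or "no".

no

Plurality — first-place votes: Kwame 14, Hassan 339, Sofia 65, Elena 483, Zara 275. Winner: Elena.
Borda — scores: Kwame 2063, Hassan 3170, Sofia 1720, Elena 2624, Zara 2183. Winner: Hassan.
The two methods disagree.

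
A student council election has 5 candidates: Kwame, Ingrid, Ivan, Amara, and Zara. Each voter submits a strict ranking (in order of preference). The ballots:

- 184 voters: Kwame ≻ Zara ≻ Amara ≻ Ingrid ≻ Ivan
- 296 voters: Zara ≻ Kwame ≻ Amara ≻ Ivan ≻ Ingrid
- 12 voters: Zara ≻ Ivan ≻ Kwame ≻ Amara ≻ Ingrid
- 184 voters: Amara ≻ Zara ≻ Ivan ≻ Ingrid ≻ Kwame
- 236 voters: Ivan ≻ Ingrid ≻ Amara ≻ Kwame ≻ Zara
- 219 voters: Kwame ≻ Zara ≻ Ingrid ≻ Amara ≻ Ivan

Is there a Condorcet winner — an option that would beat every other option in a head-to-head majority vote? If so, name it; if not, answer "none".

Kwame vs Ingrid: 711–420 for Kwame.
Kwame vs Ivan: 699–432 for Kwame.
Kwame vs Amara: 711–420 for Kwame.
Kwame vs Zara: 639–492 for Kwame.
Kwame beats every other option head-to-head.

Kwame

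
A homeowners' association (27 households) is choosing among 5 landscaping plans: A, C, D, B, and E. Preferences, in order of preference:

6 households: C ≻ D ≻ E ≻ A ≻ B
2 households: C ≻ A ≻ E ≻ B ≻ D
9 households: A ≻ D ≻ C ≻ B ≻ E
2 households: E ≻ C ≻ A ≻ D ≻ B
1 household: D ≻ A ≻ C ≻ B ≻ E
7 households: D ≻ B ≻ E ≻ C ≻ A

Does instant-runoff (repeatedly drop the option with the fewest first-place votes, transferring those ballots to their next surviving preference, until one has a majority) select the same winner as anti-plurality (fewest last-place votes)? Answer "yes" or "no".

yes

Instant-runoff — R1 A 9, C 8, D 8, B 0, E 2 (B out); R2 A 9, C 8, D 8, E 2 (E out); R3 A 9, C 10, D 8 (D out); R4 A 10, C 17 (C winner). Winner: C.
Anti-plurality — last-place votes: A 7, C 0, D 2, B 8, E 10. Winner: C.
The two methods agree.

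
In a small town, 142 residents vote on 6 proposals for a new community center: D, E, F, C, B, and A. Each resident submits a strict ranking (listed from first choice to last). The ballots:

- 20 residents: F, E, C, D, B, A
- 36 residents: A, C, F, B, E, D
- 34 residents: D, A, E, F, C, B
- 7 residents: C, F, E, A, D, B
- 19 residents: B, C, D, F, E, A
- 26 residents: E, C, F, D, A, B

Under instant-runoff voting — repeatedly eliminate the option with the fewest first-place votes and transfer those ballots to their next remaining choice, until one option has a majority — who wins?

Round 1: D 34, E 26, F 20, C 7, B 19, A 36. Eliminate C.
Round 2: D 34, E 26, F 27, B 19, A 36. Eliminate B.
Round 3: D 53, E 26, F 27, A 36. Eliminate E.
Round 4: D 53, F 53, A 36. Eliminate A.
Round 5: D 53, F 89. F has a majority.

F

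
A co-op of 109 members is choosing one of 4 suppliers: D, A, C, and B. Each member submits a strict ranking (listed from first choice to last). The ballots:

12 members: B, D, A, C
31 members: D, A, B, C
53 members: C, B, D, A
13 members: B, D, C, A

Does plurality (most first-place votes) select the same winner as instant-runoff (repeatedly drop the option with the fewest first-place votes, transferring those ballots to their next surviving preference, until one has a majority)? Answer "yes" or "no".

Plurality — first-place votes: D 31, A 0, C 53, B 25. Winner: C.
Instant-runoff — R1 D 31, A 0, C 53, B 25 (A out); R2 D 31, C 53, B 25 (B out); R3 D 56, C 53 (D winner). Winner: D.
The two methods disagree.

no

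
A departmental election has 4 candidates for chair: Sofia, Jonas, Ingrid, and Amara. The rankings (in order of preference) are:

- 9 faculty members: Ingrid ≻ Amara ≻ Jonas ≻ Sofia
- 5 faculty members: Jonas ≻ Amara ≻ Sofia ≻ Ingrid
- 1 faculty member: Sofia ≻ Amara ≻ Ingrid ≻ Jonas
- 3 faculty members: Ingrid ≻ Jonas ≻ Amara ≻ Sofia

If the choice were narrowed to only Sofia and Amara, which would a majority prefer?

Amara

Voters preferring Sofia to Amara: 1; preferring Amara to Sofia: 17.
Amara wins the head-to-head.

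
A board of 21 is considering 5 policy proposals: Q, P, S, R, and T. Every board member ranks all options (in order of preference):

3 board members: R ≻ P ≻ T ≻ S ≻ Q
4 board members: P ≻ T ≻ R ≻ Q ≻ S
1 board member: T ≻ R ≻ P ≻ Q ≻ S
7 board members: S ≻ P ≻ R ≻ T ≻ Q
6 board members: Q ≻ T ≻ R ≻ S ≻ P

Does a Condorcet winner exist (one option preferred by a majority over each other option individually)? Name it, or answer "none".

Checking pairwise contests:
P beats Q 15–6.
S beats P 13–8.
Q beats S 11–10.
P beats R 11–10.
P beats T 14–7.
Every option loses at least one head-to-head, so there is no Condorcet winner.

none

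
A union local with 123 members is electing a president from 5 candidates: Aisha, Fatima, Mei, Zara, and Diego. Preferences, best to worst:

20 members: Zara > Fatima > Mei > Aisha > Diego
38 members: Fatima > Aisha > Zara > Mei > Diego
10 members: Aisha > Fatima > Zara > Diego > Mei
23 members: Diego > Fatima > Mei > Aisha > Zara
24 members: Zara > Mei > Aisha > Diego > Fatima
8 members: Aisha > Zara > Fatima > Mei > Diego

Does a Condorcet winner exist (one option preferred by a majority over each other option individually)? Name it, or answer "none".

Fatima

Fatima vs Aisha: 81–42 for Fatima.
Fatima vs Mei: 99–24 for Fatima.
Fatima vs Zara: 71–52 for Fatima.
Fatima vs Diego: 76–47 for Fatima.
Fatima beats every other option head-to-head.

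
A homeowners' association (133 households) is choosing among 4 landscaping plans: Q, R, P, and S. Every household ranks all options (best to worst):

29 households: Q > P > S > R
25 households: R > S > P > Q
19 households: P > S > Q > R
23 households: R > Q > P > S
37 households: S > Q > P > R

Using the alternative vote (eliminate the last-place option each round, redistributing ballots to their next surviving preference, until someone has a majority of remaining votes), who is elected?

S

Round 1: Q 29, R 48, P 19, S 37. Eliminate P.
Round 2: Q 29, R 48, S 56. Eliminate Q.
Round 3: R 48, S 85. S has a majority.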